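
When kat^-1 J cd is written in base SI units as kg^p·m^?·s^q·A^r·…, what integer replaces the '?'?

2

kat = mol/s = s⁻¹·mol (catalytic activity).
So kat⁻¹ = s·mol⁻¹.
J = N·m (work = force × distance),
    = kg·m²·s⁻².
Combining: kat⁻¹·J·cd = (s·mol⁻¹) · (kg·m²·s⁻²) · cd = kg·m²·s⁻¹·mol⁻¹·cd.
The exponent of m is 2.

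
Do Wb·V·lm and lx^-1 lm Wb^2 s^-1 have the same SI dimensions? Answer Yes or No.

No

Left side:
  Wb = kg·m²·s⁻²·A⁻¹.
  V = kg·m²·s⁻³·A⁻¹.
  lm = cd.
  Combining: Wb·V·lm = (kg·m²·s⁻²·A⁻¹) · (kg·m²·s⁻³·A⁻¹) · cd = kg²·m⁴·s⁻⁵·A⁻²·cd.
Right side:
  lx = m⁻²·cd.
  So lx⁻¹ = m²·cd⁻¹.
  lm = cd.
  Wb = kg·m²·s⁻²·A⁻¹.
  So Wb² = kg²·m⁴·s⁻⁴·A⁻².
  Combining: lx⁻¹·lm·Wb²·s⁻¹ = (m²·cd⁻¹) · cd · (kg²·m⁴·s⁻⁴·A⁻²) · s⁻¹ = kg²·m⁶·s⁻⁵·A⁻².
Left is kg²·m⁴·s⁻⁵·A⁻²·cd; right is kg²·m⁶·s⁻⁵·A⁻² — different.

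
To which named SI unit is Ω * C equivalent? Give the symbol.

Wb

Ω = kg·m²·s⁻³·A⁻².
C = s·A.
Combining: Ω·C = (kg·m²·s⁻³·A⁻²) · (s·A) = kg·m²·s⁻²·A⁻¹.
kg·m²·s⁻²·A⁻¹ is the base-SI form of the weber.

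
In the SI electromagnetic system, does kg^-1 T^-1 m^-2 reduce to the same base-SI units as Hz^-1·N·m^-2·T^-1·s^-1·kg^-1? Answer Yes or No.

No

Left side:
  T = kg·s⁻²·A⁻¹.
  So T⁻¹ = kg⁻¹·s²·A.
  Combining: kg⁻¹·T⁻¹·m⁻² = kg⁻¹ · (kg⁻¹·s²·A) · m⁻² = kg⁻²·m⁻²·s²·A.
Right side:
  Hz = 1/s = s⁻¹ (frequency is cycles per second).
  So Hz⁻¹ = s.
  N = kg·m/s² = kg·m·s⁻² (force = mass × acceleration).
  T = Wb/m² (flux density = flux per area),
      = kg·s⁻²·A⁻¹.
  So T⁻¹ = kg⁻¹·s²·A.
  Combining: Hz⁻¹·N·m⁻²·T⁻¹·s⁻¹·kg⁻¹ = s · (kg·m·s⁻²) · m⁻² · (kg⁻¹·s²·A) · s⁻¹ · kg⁻¹ = kg⁻¹·m⁻¹·A.
Left is kg⁻²·m⁻²·s²·A; right is kg⁻¹·m⁻¹·A — different.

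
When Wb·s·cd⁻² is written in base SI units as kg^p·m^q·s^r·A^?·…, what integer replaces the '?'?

Wb = kg·m²·s⁻²·A⁻¹.
Combining: Wb·s·cd⁻² = (kg·m²·s⁻²·A⁻¹) · s · cd⁻² = kg·m²·s⁻¹·A⁻¹·cd⁻².
The exponent of A is -1.

-1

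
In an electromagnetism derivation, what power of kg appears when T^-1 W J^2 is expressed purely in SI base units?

T = kg·s⁻²·A⁻¹.
So T⁻¹ = kg⁻¹·s²·A.
W = kg·m²·s⁻³.
J = kg·m²·s⁻².
So J² = kg²·m⁴·s⁻⁴.
Combining: T⁻¹·W·J² = (kg⁻¹·s²·A) · (kg·m²·s⁻³) · (kg²·m⁴·s⁻⁴) = kg²·m⁶·s⁻⁵·A.
The exponent of kg is 2.

2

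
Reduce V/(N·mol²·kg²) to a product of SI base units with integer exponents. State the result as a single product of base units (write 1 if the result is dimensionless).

kg⁻²·m·s⁻¹·A⁻¹·mol⁻²

N = kg·m/s² = kg·m·s⁻² (force = mass × acceleration).
So N⁻¹ = kg⁻¹·m⁻¹·s².
V = W/A (potential = power per current),
    = kg·m²·s⁻³·A⁻¹.
Combining: N⁻¹·mol⁻²·kg⁻²·V = (kg⁻¹·m⁻¹·s²) · mol⁻² · kg⁻² · (kg·m²·s⁻³·A⁻¹) = kg⁻²·m·s⁻¹·A⁻¹·mol⁻².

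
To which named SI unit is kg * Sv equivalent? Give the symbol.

Sv = m²·s⁻².
Combining: kg·Sv = kg · (m²·s⁻²) = kg·m²·s⁻².
kg·m²·s⁻² is the base-SI form of the joule.

J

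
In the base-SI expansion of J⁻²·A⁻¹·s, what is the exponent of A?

J = N·m (work = force × distance),
    = kg·m²·s⁻².
So J⁻² = kg⁻²·m⁻⁴·s⁴.
Combining: J⁻²·A⁻¹·s = (kg⁻²·m⁻⁴·s⁴) · A⁻¹ · s = kg⁻²·m⁻⁴·s⁵·A⁻¹.
The exponent of A is -1.

-1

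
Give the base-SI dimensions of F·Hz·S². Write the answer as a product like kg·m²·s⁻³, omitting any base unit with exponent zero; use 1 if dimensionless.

F = kg⁻¹·m⁻²·s⁴·A².
Hz = s⁻¹.
S = kg⁻¹·m⁻²·s³·A².
So S² = kg⁻²·m⁻⁴·s⁶·A⁴.
Combining: F·Hz·S² = (kg⁻¹·m⁻²·s⁴·A²) · s⁻¹ · (kg⁻²·m⁻⁴·s⁶·A⁴) = kg⁻³·m⁻⁶·s⁹·A⁶.

kg⁻³·m⁻⁶·s⁹·A⁶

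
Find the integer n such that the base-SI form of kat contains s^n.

kat = mol/s = s⁻¹·mol (catalytic activity).
The exponent of s is -1.

-1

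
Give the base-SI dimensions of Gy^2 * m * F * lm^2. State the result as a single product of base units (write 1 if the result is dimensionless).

kg⁻¹·m³·A²·cd²

Gy = m²·s⁻².
So Gy² = m⁴·s⁻⁴.
F = kg⁻¹·m⁻²·s⁴·A².
lm = cd.
So lm² = cd².
Combining: Gy²·m·F·lm² = (m⁴·s⁻⁴) · m · (kg⁻¹·m⁻²·s⁴·A²) · cd² = kg⁻¹·m³·A²·cd².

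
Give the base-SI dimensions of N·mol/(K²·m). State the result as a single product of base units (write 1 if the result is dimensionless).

N = kg·m/s² = kg·m·s⁻² (force = mass × acceleration).
Combining: N·K⁻²·mol·m⁻¹ = (kg·m·s⁻²) · K⁻² · mol · m⁻¹ = kg·s⁻²·K⁻²·mol.

kg·s⁻²·K⁻²·mol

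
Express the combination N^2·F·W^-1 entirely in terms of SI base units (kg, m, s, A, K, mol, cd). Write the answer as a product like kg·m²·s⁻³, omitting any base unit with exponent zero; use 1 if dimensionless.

m⁻²·s³·A²

N = kg·m/s² = kg·m·s⁻² (force = mass × acceleration).
So N² = kg²·m²·s⁻⁴.
F = C/V (capacitance = charge per voltage),
    = A·s/(kg·m²·s⁻³·A⁻¹) (substituting C and V),
    = kg⁻¹·m⁻²·s⁴·A².
W = J/s (power = energy per time),
    = kg·m²·s⁻³.
So W⁻¹ = kg⁻¹·m⁻²·s³.
Combining: N²·F·W⁻¹ = (kg²·m²·s⁻⁴) · (kg⁻¹·m⁻²·s⁴·A²) · (kg⁻¹·m⁻²·s³) = m⁻²·s³·A².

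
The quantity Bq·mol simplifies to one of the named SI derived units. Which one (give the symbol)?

kat

Bq = 1/s = s⁻¹ (activity is decays per second).
Combining: Bq·mol = s⁻¹ · mol = s⁻¹·mol.
s⁻¹·mol is the base-SI form of the katal.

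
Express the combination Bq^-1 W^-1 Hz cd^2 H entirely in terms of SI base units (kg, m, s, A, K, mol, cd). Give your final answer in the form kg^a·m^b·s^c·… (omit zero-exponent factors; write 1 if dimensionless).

s·A⁻²·cd²

Bq = s⁻¹.
So Bq⁻¹ = s.
W = kg·m²·s⁻³.
So W⁻¹ = kg⁻¹·m⁻²·s³.
Hz = s⁻¹.
H = kg·m²·s⁻²·A⁻².
Combining: Bq⁻¹·W⁻¹·Hz·cd²·H = s · (kg⁻¹·m⁻²·s³) · s⁻¹ · cd² · (kg·m²·s⁻²·A⁻²) = s·A⁻²·cd².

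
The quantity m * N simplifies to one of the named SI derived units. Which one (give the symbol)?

N = kg·m·s⁻².
Combining: m·N = m · (kg·m·s⁻²) = kg·m²·s⁻².
kg·m²·s⁻² is the base-SI form of the joule.

J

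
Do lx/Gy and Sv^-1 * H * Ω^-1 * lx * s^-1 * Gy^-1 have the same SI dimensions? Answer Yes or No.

No

Left side:
  Gy = m²·s⁻².
  So Gy⁻¹ = m⁻²·s².
  lx = m⁻²·cd.
  Combining: Gy⁻¹·lx = (m⁻²·s²) · (m⁻²·cd) = m⁻⁴·s²·cd.
Right side:
  Sv = J/kg (equivalent dose = energy per mass),
      = m²·s⁻².
  So Sv⁻¹ = m⁻²·s².
  H = Wb/A (inductance = flux per current),
      = kg·m²·s⁻²·A⁻².
  Ω = V/A (resistance = voltage per current),
      = kg·m²·s⁻³·A⁻².
  So Ω⁻¹ = kg⁻¹·m⁻²·s³·A².
  lx = lm/m² (illuminance = luminous flux per area),
      = m⁻²·cd.
  Gy = J/kg (absorbed dose = energy per mass),
      = m²·s⁻².
  So Gy⁻¹ = m⁻²·s².
  Combining: Sv⁻¹·H·Ω⁻¹·lx·s⁻¹·Gy⁻¹ = (m⁻²·s²) · (kg·m²·s⁻²·A⁻²) · (kg⁻¹·m⁻²·s³·A²) · (m⁻²·cd) · s⁻¹ · (m⁻²·s²) = m⁻⁶·s⁴·cd.
Left is m⁻⁴·s²·cd; right is m⁻⁶·s⁴·cd — different.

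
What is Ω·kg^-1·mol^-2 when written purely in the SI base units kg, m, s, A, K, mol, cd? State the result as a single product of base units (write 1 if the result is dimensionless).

Ω = kg·m²·s⁻³·A⁻².
Combining: Ω·kg⁻¹·mol⁻² = (kg·m²·s⁻³·A⁻²) · kg⁻¹ · mol⁻² = m²·s⁻³·A⁻²·mol⁻².

m²·s⁻³·A⁻²·mol⁻²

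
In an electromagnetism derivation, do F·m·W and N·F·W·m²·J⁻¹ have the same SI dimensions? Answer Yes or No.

Left side:
  F = kg⁻¹·m⁻²·s⁴·A².
  W = kg·m²·s⁻³.
  Combining: F·m·W = (kg⁻¹·m⁻²·s⁴·A²) · m · (kg·m²·s⁻³) = m·s·A².
Right side:
  N = kg·m/s² = kg·m·s⁻² (force = mass × acceleration).
  F = C/V (capacitance = charge per voltage),
      = A·s/(kg·m²·s⁻³·A⁻¹) (substituting C and V),
      = kg⁻¹·m⁻²·s⁴·A².
  W = J/s (power = energy per time),
      = kg·m²·s⁻³.
  J = N·m (work = force × distance),
      = kg·m²·s⁻².
  So J⁻¹ = kg⁻¹·m⁻²·s².
  Combining: N·F·W·m²·J⁻¹ = (kg·m·s⁻²) · (kg⁻¹·m⁻²·s⁴·A²) · (kg·m²·s⁻³) · m² · (kg⁻¹·m⁻²·s²) = m·s·A².
Both reduce to m·s·A².

Yes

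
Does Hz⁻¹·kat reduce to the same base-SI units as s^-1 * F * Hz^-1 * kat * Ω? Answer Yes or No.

Yes

Left side:
  Hz = 1/s = s⁻¹ (frequency is cycles per second).
  So Hz⁻¹ = s.
  kat = mol/s = s⁻¹·mol (catalytic activity).
  Combining: Hz⁻¹·kat = s · (s⁻¹·mol) = mol.
Right side:
  F = kg⁻¹·m⁻²·s⁴·A².
  Hz = s⁻¹.
  So Hz⁻¹ = s.
  kat = s⁻¹·mol.
  Ω = kg·m²·s⁻³·A⁻².
  Combining: s⁻¹·F·Hz⁻¹·kat·Ω = s⁻¹ · (kg⁻¹·m⁻²·s⁴·A²) · s · (s⁻¹·mol) · (kg·m²·s⁻³·A⁻²) = mol.
Both reduce to mol.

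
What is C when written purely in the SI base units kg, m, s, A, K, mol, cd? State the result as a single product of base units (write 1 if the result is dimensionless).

s·A

C = s·A.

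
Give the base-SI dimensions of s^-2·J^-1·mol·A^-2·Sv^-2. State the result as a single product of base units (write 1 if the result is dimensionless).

kg⁻¹·m⁻⁶·s⁴·A⁻²·mol

J = N·m (work = force × distance),
    = kg·m²·s⁻².
So J⁻¹ = kg⁻¹·m⁻²·s².
Sv = J/kg (equivalent dose = energy per mass),
    = m²·s⁻².
So Sv⁻² = m⁻⁴·s⁴.
Combining: s⁻²·J⁻¹·mol·A⁻²·Sv⁻² = s⁻² · (kg⁻¹·m⁻²·s²) · mol · A⁻² · (m⁻⁴·s⁴) = kg⁻¹·m⁻⁶·s⁴·A⁻²·mol.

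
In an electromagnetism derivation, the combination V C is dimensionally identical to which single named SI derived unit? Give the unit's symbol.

J

V = kg·m²·s⁻³·A⁻¹.
C = s·A.
Combining: V·C = (kg·m²·s⁻³·A⁻¹) · (s·A) = kg·m²·s⁻².
kg·m²·s⁻² is the base-SI form of the joule.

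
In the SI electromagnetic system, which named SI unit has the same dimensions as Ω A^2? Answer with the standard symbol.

Ω = V/A (resistance = voltage per current),
    = kg·m²·s⁻³·A⁻².
Combining: Ω·A² = (kg·m²·s⁻³·A⁻²) · A² = kg·m²·s⁻³.
kg·m²·s⁻³ is the base-SI form of the watt.

W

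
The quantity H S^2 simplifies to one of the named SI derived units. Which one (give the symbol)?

F

H = kg·m²·s⁻²·A⁻².
S = kg⁻¹·m⁻²·s³·A².
So S² = kg⁻²·m⁻⁴·s⁶·A⁴.
Combining: H·S² = (kg·m²·s⁻²·A⁻²) · (kg⁻²·m⁻⁴·s⁶·A⁴) = kg⁻¹·m⁻²·s⁴·A².
kg⁻¹·m⁻²·s⁴·A² is the base-SI form of the farad.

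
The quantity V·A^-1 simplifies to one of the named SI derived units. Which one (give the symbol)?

Ω

V = W/A (potential = power per current),
    = kg·m²·s⁻³·A⁻¹.
Combining: V·A⁻¹ = (kg·m²·s⁻³·A⁻¹) · A⁻¹ = kg·m²·s⁻³·A⁻².
kg·m²·s⁻³·A⁻² is the base-SI form of the ohm.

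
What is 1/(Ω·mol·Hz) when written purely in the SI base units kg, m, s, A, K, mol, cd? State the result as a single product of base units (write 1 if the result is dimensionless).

kg⁻¹·m⁻²·s⁴·A²·mol⁻¹

Ω = V/A (resistance = voltage per current),
    = kg·m²·s⁻³·A⁻².
So Ω⁻¹ = kg⁻¹·m⁻²·s³·A².
Hz = 1/s = s⁻¹ (frequency is cycles per second).
So Hz⁻¹ = s.
Combining: Ω⁻¹·mol⁻¹·Hz⁻¹ = (kg⁻¹·m⁻²·s³·A²) · mol⁻¹ · s = kg⁻¹·m⁻²·s⁴·A²·mol⁻¹.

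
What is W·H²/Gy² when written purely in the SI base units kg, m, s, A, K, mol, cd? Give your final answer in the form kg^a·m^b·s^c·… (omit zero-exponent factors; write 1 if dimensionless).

Gy = J/kg (absorbed dose = energy per mass),
    = m²·s⁻².
So Gy⁻² = m⁻⁴·s⁴.
W = J/s (power = energy per time),
    = kg·m²·s⁻³.
H = Wb/A (inductance = flux per current),
    = kg·m²·s⁻²·A⁻².
So H² = kg²·m⁴·s⁻⁴·A⁻⁴.
Combining: Gy⁻²·W·H² = (m⁻⁴·s⁴) · (kg·m²·s⁻³) · (kg²·m⁴·s⁻⁴·A⁻⁴) = kg³·m²·s⁻³·A⁻⁴.

kg³·m²·s⁻³·A⁻⁴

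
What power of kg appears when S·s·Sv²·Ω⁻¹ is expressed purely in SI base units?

S = kg⁻¹·m⁻²·s³·A².
Sv = m²·s⁻².
So Sv² = m⁴·s⁻⁴.
Ω = kg·m²·s⁻³·A⁻².
So Ω⁻¹ = kg⁻¹·m⁻²·s³·A².
Combining: S·s·Sv²·Ω⁻¹ = (kg⁻¹·m⁻²·s³·A²) · s · (m⁴·s⁻⁴) · (kg⁻¹·m⁻²·s³·A²) = kg⁻²·s³·A⁴.
The exponent of kg is -2.

-2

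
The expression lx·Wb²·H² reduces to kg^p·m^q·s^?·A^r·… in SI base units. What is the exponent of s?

lx = m⁻²·cd.
Wb = kg·m²·s⁻²·A⁻¹.
So Wb² = kg²·m⁴·s⁻⁴·A⁻².
H = kg·m²·s⁻²·A⁻².
So H² = kg²·m⁴·s⁻⁴·A⁻⁴.
Combining: lx·Wb²·H² = (m⁻²·cd) · (kg²·m⁴·s⁻⁴·A⁻²) · (kg²·m⁴·s⁻⁴·A⁻⁴) = kg⁴·m⁶·s⁻⁸·A⁻⁶·cd.
The exponent of s is -8.

-8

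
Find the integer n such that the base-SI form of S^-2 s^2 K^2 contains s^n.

S = kg⁻¹·m⁻²·s³·A².
So S⁻² = kg²·m⁴·s⁻⁶·A⁻⁴.
Combining: S⁻²·s²·K² = (kg²·m⁴·s⁻⁶·A⁻⁴) · s² · K² = kg²·m⁴·s⁻⁴·A⁻⁴·K².
The exponent of s is -4.

-4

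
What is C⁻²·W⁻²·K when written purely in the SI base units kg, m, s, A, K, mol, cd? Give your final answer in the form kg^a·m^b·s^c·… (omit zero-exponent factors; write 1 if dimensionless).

C = A·s = s·A (charge = current × time).
So C⁻² = s⁻²·A⁻².
W = J/s (power = energy per time),
    = kg·m²·s⁻³.
So W⁻² = kg⁻²·m⁻⁴·s⁶.
Combining: C⁻²·W⁻²·K = (s⁻²·A⁻²) · (kg⁻²·m⁻⁴·s⁶) · K = kg⁻²·m⁻⁴·s⁴·A⁻²·K.

kg⁻²·m⁻⁴·s⁴·A⁻²·K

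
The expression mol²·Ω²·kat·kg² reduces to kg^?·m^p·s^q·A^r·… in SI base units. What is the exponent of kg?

Ω = kg·m²·s⁻³·A⁻².
So Ω² = kg²·m⁴·s⁻⁶·A⁻⁴.
kat = s⁻¹·mol.
Combining: mol²·Ω²·kat·kg² = mol² · (kg²·m⁴·s⁻⁶·A⁻⁴) · (s⁻¹·mol) · kg² = kg⁴·m⁴·s⁻⁷·A⁻⁴·mol³.
The exponent of kg is 4.

4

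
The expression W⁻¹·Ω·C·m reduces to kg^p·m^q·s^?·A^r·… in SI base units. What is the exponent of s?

1

W = kg·m²·s⁻³.
So W⁻¹ = kg⁻¹·m⁻²·s³.
Ω = kg·m²·s⁻³·A⁻².
C = s·A.
Combining: W⁻¹·Ω·C·m = (kg⁻¹·m⁻²·s³) · (kg·m²·s⁻³·A⁻²) · (s·A) · m = m·s·A⁻¹.
The exponent of s is 1.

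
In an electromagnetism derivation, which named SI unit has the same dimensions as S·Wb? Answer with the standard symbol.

C

S = 1/Ω (conductance is reciprocal resistance),
    = kg⁻¹·m⁻²·s³·A².
Wb = V·s (flux: a volt is a weber per second),
    = kg·m²·s⁻²·A⁻¹.
Combining: S·Wb = (kg⁻¹·m⁻²·s³·A²) · (kg·m²·s⁻²·A⁻¹) = s·A.
s·A is the base-SI form of the coulomb.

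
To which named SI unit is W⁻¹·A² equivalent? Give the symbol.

S

W = kg·m²·s⁻³.
So W⁻¹ = kg⁻¹·m⁻²·s³.
Combining: W⁻¹·A² = (kg⁻¹·m⁻²·s³) · A² = kg⁻¹·m⁻²·s³·A².
kg⁻¹·m⁻²·s³·A² is the base-SI form of the siemens.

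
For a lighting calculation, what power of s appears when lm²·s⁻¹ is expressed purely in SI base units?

lm = cd·sr = cd (luminous flux; sr is dimensionless).
So lm² = cd².
Combining: lm²·s⁻¹ = cd² · s⁻¹ = s⁻¹·cd².
The exponent of s is -1.

-1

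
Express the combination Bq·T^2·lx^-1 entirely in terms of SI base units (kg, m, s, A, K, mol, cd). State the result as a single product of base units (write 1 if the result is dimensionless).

kg²·m²·s⁻⁵·A⁻²·cd⁻¹

Bq = s⁻¹.
T = kg·s⁻²·A⁻¹.
So T² = kg²·s⁻⁴·A⁻².
lx = m⁻²·cd.
So lx⁻¹ = m²·cd⁻¹.
Combining: Bq·T²·lx⁻¹ = s⁻¹ · (kg²·s⁻⁴·A⁻²) · (m²·cd⁻¹) = kg²·m²·s⁻⁵·A⁻²·cd⁻¹.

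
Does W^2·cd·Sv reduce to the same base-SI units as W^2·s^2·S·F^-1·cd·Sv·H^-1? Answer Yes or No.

No

Left side:
  W = J/s (power = energy per time),
      = kg·m²·s⁻³.
  So W² = kg²·m⁴·s⁻⁶.
  Sv = J/kg (equivalent dose = energy per mass),
      = m²·s⁻².
  Combining: W²·cd·Sv = (kg²·m⁴·s⁻⁶) · cd · (m²·s⁻²) = kg²·m⁶·s⁻⁸·cd.
Right side:
  W = J/s (power = energy per time),
      = kg·m²·s⁻³.
  So W² = kg²·m⁴·s⁻⁶.
  S = 1/Ω (conductance is reciprocal resistance),
      = kg⁻¹·m⁻²·s³·A².
  F = C/V (capacitance = charge per voltage),
      = A·s/(kg·m²·s⁻³·A⁻¹) (substituting C and V),
      = kg⁻¹·m⁻²·s⁴·A².
  So F⁻¹ = kg·m²·s⁻⁴·A⁻².
  Sv = J/kg (equivalent dose = energy per mass),
      = m²·s⁻².
  H = Wb/A (inductance = flux per current),
      = kg·m²·s⁻²·A⁻².
  So H⁻¹ = kg⁻¹·m⁻²·s²·A².
  Combining: W²·s²·S·F⁻¹·cd·Sv·H⁻¹ = (kg²·m⁴·s⁻⁶) · s² · (kg⁻¹·m⁻²·s³·A²) · (kg·m²·s⁻⁴·A⁻²) · cd · (m²·s⁻²) · (kg⁻¹·m⁻²·s²·A²) = kg·m⁴·s⁻⁵·A²·cd.
Left is kg²·m⁶·s⁻⁸·cd; right is kg·m⁴·s⁻⁵·A²·cd — different.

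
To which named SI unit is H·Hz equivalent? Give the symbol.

H = Wb/A (inductance = flux per current),
    = kg·m²·s⁻²·A⁻².
Hz = 1/s = s⁻¹ (frequency is cycles per second).
Combining: H·Hz = (kg·m²·s⁻²·A⁻²) · s⁻¹ = kg·m²·s⁻³·A⁻².
kg·m²·s⁻³·A⁻² is the base-SI form of the ohm.

Ω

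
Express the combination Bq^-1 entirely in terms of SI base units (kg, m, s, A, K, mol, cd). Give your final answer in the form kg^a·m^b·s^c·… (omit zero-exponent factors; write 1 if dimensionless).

Bq = 1/s = s⁻¹ (activity is decays per second).
So Bq⁻¹ = s.

s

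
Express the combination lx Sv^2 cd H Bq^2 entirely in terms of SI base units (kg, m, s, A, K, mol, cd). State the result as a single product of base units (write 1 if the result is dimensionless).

lx = lm/m² (illuminance = luminous flux per area),
    = m⁻²·cd.
Sv = J/kg (equivalent dose = energy per mass),
    = m²·s⁻².
So Sv² = m⁴·s⁻⁴.
H = Wb/A (inductance = flux per current),
    = kg·m²·s⁻²·A⁻².
Bq = 1/s = s⁻¹ (activity is decays per second).
So Bq² = s⁻².
Combining: lx·Sv²·cd·H·Bq² = (m⁻²·cd) · (m⁴·s⁻⁴) · cd · (kg·m²·s⁻²·A⁻²) · s⁻² = kg·m⁴·s⁻⁸·A⁻²·cd².

kg·m⁴·s⁻⁸·A⁻²·cd²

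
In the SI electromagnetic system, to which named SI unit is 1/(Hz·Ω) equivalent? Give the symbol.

F

Hz = s⁻¹.
So Hz⁻¹ = s.
Ω = kg·m²·s⁻³·A⁻².
So Ω⁻¹ = kg⁻¹·m⁻²·s³·A².
Combining: Hz⁻¹·Ω⁻¹ = s · (kg⁻¹·m⁻²·s³·A²) = kg⁻¹·m⁻²·s⁴·A².
kg⁻¹·m⁻²·s⁴·A² is the base-SI form of the farad.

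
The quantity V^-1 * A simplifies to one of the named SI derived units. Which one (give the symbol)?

S

V = W/A (potential = power per current),
    = kg·m²·s⁻³·A⁻¹.
So V⁻¹ = kg⁻¹·m⁻²·s³·A.
Combining: V⁻¹·A = (kg⁻¹·m⁻²·s³·A) · A = kg⁻¹·m⁻²·s³·A².
kg⁻¹·m⁻²·s³·A² is the base-SI form of the siemens.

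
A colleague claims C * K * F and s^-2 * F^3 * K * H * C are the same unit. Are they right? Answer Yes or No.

Left side:
  C = A·s = s·A (charge = current × time).
  F = C/V (capacitance = charge per voltage),
      = A·s/(kg·m²·s⁻³·A⁻¹) (substituting C and V),
      = kg⁻¹·m⁻²·s⁴·A².
  Combining: C·K·F = (s·A) · K · (kg⁻¹·m⁻²·s⁴·A²) = kg⁻¹·m⁻²·s⁵·A³·K.
Right side:
  F = C/V (capacitance = charge per voltage),
      = A·s/(kg·m²·s⁻³·A⁻¹) (substituting C and V),
      = kg⁻¹·m⁻²·s⁴·A².
  So F³ = kg⁻³·m⁻⁶·s¹²·A⁶.
  H = Wb/A (inductance = flux per current),
      = kg·m²·s⁻²·A⁻².
  C = A·s = s·A (charge = current × time).
  Combining: s⁻²·F³·K·H·C = s⁻² · (kg⁻³·m⁻⁶·s¹²·A⁶) · K · (kg·m²·s⁻²·A⁻²) · (s·A) = kg⁻²·m⁻⁴·s⁹·A⁵·K.
Left is kg⁻¹·m⁻²·s⁵·A³·K; right is kg⁻²·m⁻⁴·s⁹·A⁵·K — different.

No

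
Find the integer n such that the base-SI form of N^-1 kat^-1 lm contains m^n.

-1

N = kg·m·s⁻².
So N⁻¹ = kg⁻¹·m⁻¹·s².
kat = s⁻¹·mol.
So kat⁻¹ = s·mol⁻¹.
lm = cd.
Combining: N⁻¹·kat⁻¹·lm = (kg⁻¹·m⁻¹·s²) · (s·mol⁻¹) · cd = kg⁻¹·m⁻¹·s³·mol⁻¹·cd.
The exponent of m is -1.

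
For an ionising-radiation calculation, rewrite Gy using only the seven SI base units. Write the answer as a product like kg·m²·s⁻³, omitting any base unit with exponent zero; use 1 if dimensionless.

m²·s⁻²

Gy = m²·s⁻².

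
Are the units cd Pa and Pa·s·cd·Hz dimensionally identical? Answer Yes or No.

Left side:
  Pa = N/m² (pressure = force per area),
      = kg·m⁻¹·s⁻².
  Combining: cd·Pa = cd · (kg·m⁻¹·s⁻²) = kg·m⁻¹·s⁻²·cd.
Right side:
  Pa = N/m² (pressure = force per area),
      = kg·m⁻¹·s⁻².
  Hz = 1/s = s⁻¹ (frequency is cycles per second).
  Combining: Pa·s·cd·Hz = (kg·m⁻¹·s⁻²) · s · cd · s⁻¹ = kg·m⁻¹·s⁻²·cd.
Both reduce to kg·m⁻¹·s⁻²·cd.

Yes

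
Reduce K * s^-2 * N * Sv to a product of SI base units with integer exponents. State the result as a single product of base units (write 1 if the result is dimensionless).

N = kg·m·s⁻².
Sv = m²·s⁻².
Combining: K·s⁻²·N·Sv = K · s⁻² · (kg·m·s⁻²) · (m²·s⁻²) = kg·m³·s⁻⁶·K.

kg·m³·s⁻⁶·K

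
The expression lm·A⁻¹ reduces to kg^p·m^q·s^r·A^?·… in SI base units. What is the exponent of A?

-1

lm = cd.
Combining: lm·A⁻¹ = cd · A⁻¹ = A⁻¹·cd.
The exponent of A is -1.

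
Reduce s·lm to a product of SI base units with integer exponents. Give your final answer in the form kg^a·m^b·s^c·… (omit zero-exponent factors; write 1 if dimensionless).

lm = cd·sr = cd (luminous flux; sr is dimensionless).
Combining: s·lm = s · cd = s·cd.

s·cd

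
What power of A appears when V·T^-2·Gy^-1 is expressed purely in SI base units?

1

V = W/A (potential = power per current),
    = kg·m²·s⁻³·A⁻¹.
T = Wb/m² (flux density = flux per area),
    = kg·s⁻²·A⁻¹.
So T⁻² = kg⁻²·s⁴·A².
Gy = J/kg (absorbed dose = energy per mass),
    = m²·s⁻².
So Gy⁻¹ = m⁻²·s².
Combining: V·T⁻²·Gy⁻¹ = (kg·m²·s⁻³·A⁻¹) · (kg⁻²·s⁴·A²) · (m⁻²·s²) = kg⁻¹·s³·A.
The exponent of A is 1.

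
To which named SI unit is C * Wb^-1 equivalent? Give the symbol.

S

C = s·A.
Wb = kg·m²·s⁻²·A⁻¹.
So Wb⁻¹ = kg⁻¹·m⁻²·s²·A.
Combining: C·Wb⁻¹ = (s·A) · (kg⁻¹·m⁻²·s²·A) = kg⁻¹·m⁻²·s³·A².
kg⁻¹·m⁻²·s³·A² is the base-SI form of the siemens.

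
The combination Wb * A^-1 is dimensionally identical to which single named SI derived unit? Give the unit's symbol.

Wb = V·s (flux: a volt is a weber per second),
    = kg·m²·s⁻²·A⁻¹.
Combining: Wb·A⁻¹ = (kg·m²·s⁻²·A⁻¹) · A⁻¹ = kg·m²·s⁻²·A⁻².
kg·m²·s⁻²·A⁻² is the base-SI form of the henry.

H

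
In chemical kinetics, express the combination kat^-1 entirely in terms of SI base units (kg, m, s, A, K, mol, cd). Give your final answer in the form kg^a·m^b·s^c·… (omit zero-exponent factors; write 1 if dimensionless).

s·mol⁻¹

kat = mol/s = s⁻¹·mol (catalytic activity).
So kat⁻¹ = s·mol⁻¹.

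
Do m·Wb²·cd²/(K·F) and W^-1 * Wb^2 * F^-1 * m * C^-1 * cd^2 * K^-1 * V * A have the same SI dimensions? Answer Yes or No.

No

Left side:
  F = C/V (capacitance = charge per voltage),
      = A·s/(kg·m²·s⁻³·A⁻¹) (substituting C and V),
      = kg⁻¹·m⁻²·s⁴·A².
  So F⁻¹ = kg·m²·s⁻⁴·A⁻².
  Wb = V·s (flux: a volt is a weber per second),
      = kg·m²·s⁻²·A⁻¹.
  So Wb² = kg²·m⁴·s⁻⁴·A⁻².
  Combining: K⁻¹·F⁻¹·m·Wb²·cd² = K⁻¹ · (kg·m²·s⁻⁴·A⁻²) · m · (kg²·m⁴·s⁻⁴·A⁻²) · cd² = kg³·m⁷·s⁻⁸·A⁻⁴·K⁻¹·cd².
Right side:
  W = J/s (power = energy per time),
      = kg·m²·s⁻³.
  So W⁻¹ = kg⁻¹·m⁻²·s³.
  Wb = V·s (flux: a volt is a weber per second),
      = kg·m²·s⁻²·A⁻¹.
  So Wb² = kg²·m⁴·s⁻⁴·A⁻².
  F = C/V (capacitance = charge per voltage),
      = A·s/(kg·m²·s⁻³·A⁻¹) (substituting C and V),
      = kg⁻¹·m⁻²·s⁴·A².
  So F⁻¹ = kg·m²·s⁻⁴·A⁻².
  C = A·s = s·A (charge = current × time).
  So C⁻¹ = s⁻¹·A⁻¹.
  V = W/A (potential = power per current),
      = kg·m²·s⁻³·A⁻¹.
  Combining: W⁻¹·Wb²·F⁻¹·m·C⁻¹·cd²·K⁻¹·V·A = (kg⁻¹·m⁻²·s³) · (kg²·m⁴·s⁻⁴·A⁻²) · (kg·m²·s⁻⁴·A⁻²) · m · (s⁻¹·A⁻¹) · cd² · K⁻¹ · (kg·m²·s⁻³·A⁻¹) · A = kg³·m⁷·s⁻⁹·A⁻⁵·K⁻¹·cd².
Left is kg³·m⁷·s⁻⁸·A⁻⁴·K⁻¹·cd²; right is kg³·m⁷·s⁻⁹·A⁻⁵·K⁻¹·cd² — different.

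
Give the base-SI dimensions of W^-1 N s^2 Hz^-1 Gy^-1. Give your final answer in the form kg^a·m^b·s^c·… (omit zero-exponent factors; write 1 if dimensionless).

m⁻³·s⁶

W = J/s (power = energy per time),
    = kg·m²·s⁻³.
So W⁻¹ = kg⁻¹·m⁻²·s³.
N = kg·m/s² = kg·m·s⁻² (force = mass × acceleration).
Hz = 1/s = s⁻¹ (frequency is cycles per second).
So Hz⁻¹ = s.
Gy = J/kg (absorbed dose = energy per mass),
    = m²·s⁻².
So Gy⁻¹ = m⁻²·s².
Combining: W⁻¹·N·s²·Hz⁻¹·Gy⁻¹ = (kg⁻¹·m⁻²·s³) · (kg·m·s⁻²) · s² · s · (m⁻²·s²) = m⁻³·s⁶.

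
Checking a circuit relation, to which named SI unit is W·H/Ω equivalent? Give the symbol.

J

Ω = V/A (resistance = voltage per current),
    = kg·m²·s⁻³·A⁻².
So Ω⁻¹ = kg⁻¹·m⁻²·s³·A².
W = J/s (power = energy per time),
    = kg·m²·s⁻³.
H = Wb/A (inductance = flux per current),
    = kg·m²·s⁻²·A⁻².
Combining: Ω⁻¹·W·H = (kg⁻¹·m⁻²·s³·A²) · (kg·m²·s⁻³) · (kg·m²·s⁻²·A⁻²) = kg·m²·s⁻².
kg·m²·s⁻² is the base-SI form of the joule.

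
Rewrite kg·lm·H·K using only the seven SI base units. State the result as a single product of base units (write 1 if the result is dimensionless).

kg²·m²·s⁻²·A⁻²·K·cd

lm = cd·sr = cd (luminous flux; sr is dimensionless).
H = Wb/A (inductance = flux per current),
    = kg·m²·s⁻²·A⁻².
Combining: kg·lm·H·K = kg · cd · (kg·m²·s⁻²·A⁻²) · K = kg²·m²·s⁻²·A⁻²·K·cd.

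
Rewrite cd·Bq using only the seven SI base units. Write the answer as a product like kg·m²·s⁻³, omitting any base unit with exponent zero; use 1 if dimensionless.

Bq = s⁻¹.
Combining: cd·Bq = cd · s⁻¹ = s⁻¹·cd.

s⁻¹·cd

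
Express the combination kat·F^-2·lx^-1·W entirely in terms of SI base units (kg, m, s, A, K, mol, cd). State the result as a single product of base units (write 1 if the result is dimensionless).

kat = s⁻¹·mol.
F = kg⁻¹·m⁻²·s⁴·A².
So F⁻² = kg²·m⁴·s⁻⁸·A⁻⁴.
lx = m⁻²·cd.
So lx⁻¹ = m²·cd⁻¹.
W = kg·m²·s⁻³.
Combining: kat·F⁻²·lx⁻¹·W = (s⁻¹·mol) · (kg²·m⁴·s⁻⁸·A⁻⁴) · (m²·cd⁻¹) · (kg·m²·s⁻³) = kg³·m⁸·s⁻¹²·A⁻⁴·mol·cd⁻¹.

kg³·m⁸·s⁻¹²·A⁻⁴·mol·cd⁻¹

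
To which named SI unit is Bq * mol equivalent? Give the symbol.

kat

Bq = 1/s = s⁻¹ (activity is decays per second).
Combining: Bq·mol = s⁻¹ · mol = s⁻¹·mol.
s⁻¹·mol is the base-SI form of the katal.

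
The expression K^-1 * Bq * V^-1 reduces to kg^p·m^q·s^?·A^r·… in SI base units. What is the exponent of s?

2

Bq = 1/s = s⁻¹ (activity is decays per second).
V = W/A (potential = power per current),
    = kg·m²·s⁻³·A⁻¹.
So V⁻¹ = kg⁻¹·m⁻²·s³·A.
Combining: K⁻¹·Bq·V⁻¹ = K⁻¹ · s⁻¹ · (kg⁻¹·m⁻²·s³·A) = kg⁻¹·m⁻²·s²·A·K⁻¹.
The exponent of s is 2.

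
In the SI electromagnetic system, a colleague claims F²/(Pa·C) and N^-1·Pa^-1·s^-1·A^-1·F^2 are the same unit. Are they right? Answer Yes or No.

No

Left side:
  Pa = N/m² (pressure = force per area),
      = kg·m⁻¹·s⁻².
  So Pa⁻¹ = kg⁻¹·m·s².
  C = A·s = s·A (charge = current × time).
  So C⁻¹ = s⁻¹·A⁻¹.
  F = C/V (capacitance = charge per voltage),
      = A·s/(kg·m²·s⁻³·A⁻¹) (substituting C and V),
      = kg⁻¹·m⁻²·s⁴·A².
  So F² = kg⁻²·m⁻⁴·s⁸·A⁴.
  Combining: Pa⁻¹·C⁻¹·F² = (kg⁻¹·m·s²) · (s⁻¹·A⁻¹) · (kg⁻²·m⁻⁴·s⁸·A⁴) = kg⁻³·m⁻³·s⁹·A³.
Right side:
  N = kg·m/s² = kg·m·s⁻² (force = mass × acceleration).
  So N⁻¹ = kg⁻¹·m⁻¹·s².
  Pa = N/m² (pressure = force per area),
      = kg·m⁻¹·s⁻².
  So Pa⁻¹ = kg⁻¹·m·s².
  F = C/V (capacitance = charge per voltage),
      = A·s/(kg·m²·s⁻³·A⁻¹) (substituting C and V),
      = kg⁻¹·m⁻²·s⁴·A².
  So F² = kg⁻²·m⁻⁴·s⁸·A⁴.
  Combining: N⁻¹·Pa⁻¹·s⁻¹·A⁻¹·F² = (kg⁻¹·m⁻¹·s²) · (kg⁻¹·m·s²) · s⁻¹ · A⁻¹ · (kg⁻²·m⁻⁴·s⁸·A⁴) = kg⁻⁴·m⁻⁴·s¹¹·A³.
Left is kg⁻³·m⁻³·s⁹·A³; right is kg⁻⁴·m⁻⁴·s¹¹·A³ — different.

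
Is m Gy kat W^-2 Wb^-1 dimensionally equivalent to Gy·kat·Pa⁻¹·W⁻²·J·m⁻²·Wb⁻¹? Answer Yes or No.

Left side:
  Gy = J/kg (absorbed dose = energy per mass),
      = m²·s⁻².
  kat = mol/s = s⁻¹·mol (catalytic activity).
  W = J/s (power = energy per time),
      = kg·m²·s⁻³.
  So W⁻² = kg⁻²·m⁻⁴·s⁶.
  Wb = V·s (flux: a volt is a weber per second),
      = kg·m²·s⁻²·A⁻¹.
  So Wb⁻¹ = kg⁻¹·m⁻²·s²·A.
  Combining: m·Gy·kat·W⁻²·Wb⁻¹ = m · (m²·s⁻²) · (s⁻¹·mol) · (kg⁻²·m⁻⁴·s⁶) · (kg⁻¹·m⁻²·s²·A) = kg⁻³·m⁻³·s⁵·A·mol.
Right side:
  Gy = J/kg (absorbed dose = energy per mass),
      = m²·s⁻².
  kat = mol/s = s⁻¹·mol (catalytic activity).
  Pa = N/m² (pressure = force per area),
      = kg·m⁻¹·s⁻².
  So Pa⁻¹ = kg⁻¹·m·s².
  W = J/s (power = energy per time),
      = kg·m²·s⁻³.
  So W⁻² = kg⁻²·m⁻⁴·s⁶.
  J = N·m (work = force × distance),
      = kg·m²·s⁻².
  Wb = V·s (flux: a volt is a weber per second),
      = kg·m²·s⁻²·A⁻¹.
  So Wb⁻¹ = kg⁻¹·m⁻²·s²·A.
  Combining: Gy·kat·Pa⁻¹·W⁻²·J·m⁻²·Wb⁻¹ = (m²·s⁻²) · (s⁻¹·mol) · (kg⁻¹·m·s²) · (kg⁻²·m⁻⁴·s⁶) · (kg·m²·s⁻²) · m⁻² · (kg⁻¹·m⁻²·s²·A) = kg⁻³·m⁻³·s⁵·A·mol.
Both reduce to kg⁻³·m⁻³·s⁵·A·mol.

Yes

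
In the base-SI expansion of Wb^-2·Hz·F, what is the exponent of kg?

Wb = V·s (flux: a volt is a weber per second),
    = kg·m²·s⁻²·A⁻¹.
So Wb⁻² = kg⁻²·m⁻⁴·s⁴·A².
Hz = 1/s = s⁻¹ (frequency is cycles per second).
F = C/V (capacitance = charge per voltage),
    = A·s/(kg·m²·s⁻³·A⁻¹) (substituting C and V),
    = kg⁻¹·m⁻²·s⁴·A².
Combining: Wb⁻²·Hz·F = (kg⁻²·m⁻⁴·s⁴·A²) · s⁻¹ · (kg⁻¹·m⁻²·s⁴·A²) = kg⁻³·m⁻⁶·s⁷·A⁴.
The exponent of kg is -3.

-3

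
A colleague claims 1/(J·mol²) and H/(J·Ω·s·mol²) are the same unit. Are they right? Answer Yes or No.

Yes

Left side:
  J = kg·m²·s⁻².
  So J⁻¹ = kg⁻¹·m⁻²·s².
  Combining: J⁻¹·mol⁻² = (kg⁻¹·m⁻²·s²) · mol⁻² = kg⁻¹·m⁻²·s²·mol⁻².
Right side:
  J = kg·m²·s⁻².
  So J⁻¹ = kg⁻¹·m⁻²·s².
  Ω = kg·m²·s⁻³·A⁻².
  So Ω⁻¹ = kg⁻¹·m⁻²·s³·A².
  H = kg·m²·s⁻²·A⁻².
  Combining: J⁻¹·Ω⁻¹·H·s⁻¹·mol⁻² = (kg⁻¹·m⁻²·s²) · (kg⁻¹·m⁻²·s³·A²) · (kg·m²·s⁻²·A⁻²) · s⁻¹ · mol⁻² = kg⁻¹·m⁻²·s²·mol⁻².
Both reduce to kg⁻¹·m⁻²·s²·mol⁻².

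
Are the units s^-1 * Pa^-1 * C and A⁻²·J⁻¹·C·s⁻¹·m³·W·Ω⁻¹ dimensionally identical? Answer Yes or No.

Yes

Left side:
  Pa = kg·m⁻¹·s⁻².
  So Pa⁻¹ = kg⁻¹·m·s².
  C = s·A.
  Combining: s⁻¹·Pa⁻¹·C = s⁻¹ · (kg⁻¹·m·s²) · (s·A) = kg⁻¹·m·s²·A.
Right side:
  J = N·m (work = force × distance),
      = kg·m²·s⁻².
  So J⁻¹ = kg⁻¹·m⁻²·s².
  C = A·s = s·A (charge = current × time).
  W = J/s (power = energy per time),
      = kg·m²·s⁻³.
  Ω = V/A (resistance = voltage per current),
      = kg·m²·s⁻³·A⁻².
  So Ω⁻¹ = kg⁻¹·m⁻²·s³·A².
  Combining: A⁻²·J⁻¹·C·s⁻¹·m³·W·Ω⁻¹ = A⁻² · (kg⁻¹·m⁻²·s²) · (s·A) · s⁻¹ · m³ · (kg·m²·s⁻³) · (kg⁻¹·m⁻²·s³·A²) = kg⁻¹·m·s²·A.
Both reduce to kg⁻¹·m·s²·A.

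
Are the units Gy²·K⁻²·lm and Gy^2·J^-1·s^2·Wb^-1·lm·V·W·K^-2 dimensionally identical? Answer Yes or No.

Yes

Left side:
  Gy = J/kg (absorbed dose = energy per mass),
      = m²·s⁻².
  So Gy² = m⁴·s⁻⁴.
  lm = cd·sr = cd (luminous flux; sr is dimensionless).
  Combining: Gy²·K⁻²·lm = (m⁴·s⁻⁴) · K⁻² · cd = m⁴·s⁻⁴·K⁻²·cd.
Right side:
  Gy = m²·s⁻².
  So Gy² = m⁴·s⁻⁴.
  J = kg·m²·s⁻².
  So J⁻¹ = kg⁻¹·m⁻²·s².
  Wb = kg·m²·s⁻²·A⁻¹.
  So Wb⁻¹ = kg⁻¹·m⁻²·s²·A.
  lm = cd.
  V = kg·m²·s⁻³·A⁻¹.
  W = kg·m²·s⁻³.
  Combining: Gy²·J⁻¹·s²·Wb⁻¹·lm·V·W·K⁻² = (m⁴·s⁻⁴) · (kg⁻¹·m⁻²·s²) · s² · (kg⁻¹·m⁻²·s²·A) · cd · (kg·m²·s⁻³·A⁻¹) · (kg·m²·s⁻³) · K⁻² = m⁴·s⁻⁴·K⁻²·cd.
Both reduce to m⁴·s⁻⁴·K⁻²·cd.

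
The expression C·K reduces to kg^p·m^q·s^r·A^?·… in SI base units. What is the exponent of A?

C = A·s = s·A (charge = current × time).
Combining: C·K = (s·A) · K = s·A·K.
The exponent of A is 1.

1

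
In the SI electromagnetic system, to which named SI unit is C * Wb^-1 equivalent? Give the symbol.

C = s·A.
Wb = kg·m²·s⁻²·A⁻¹.
So Wb⁻¹ = kg⁻¹·m⁻²·s²·A.
Combining: C·Wb⁻¹ = (s·A) · (kg⁻¹·m⁻²·s²·A) = kg⁻¹·m⁻²·s³·A².
kg⁻¹·m⁻²·s³·A² is the base-SI form of the siemens.

S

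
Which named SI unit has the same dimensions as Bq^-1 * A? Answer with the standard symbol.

C

Bq = 1/s = s⁻¹ (activity is decays per second).
So Bq⁻¹ = s.
Combining: Bq⁻¹·A = s · A = s·A.
s·A is the base-SI form of the coulomb.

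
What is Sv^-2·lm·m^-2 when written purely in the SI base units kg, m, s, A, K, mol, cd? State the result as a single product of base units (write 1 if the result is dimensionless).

Sv = J/kg (equivalent dose = energy per mass),
    = m²·s⁻².
So Sv⁻² = m⁻⁴·s⁴.
lm = cd·sr = cd (luminous flux; sr is dimensionless).
Combining: Sv⁻²·lm·m⁻² = (m⁻⁴·s⁴) · cd · m⁻² = m⁻⁶·s⁴·cd.

m⁻⁶·s⁴·cd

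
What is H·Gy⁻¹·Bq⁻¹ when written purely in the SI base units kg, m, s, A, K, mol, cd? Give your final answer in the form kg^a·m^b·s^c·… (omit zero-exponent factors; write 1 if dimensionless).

H = kg·m²·s⁻²·A⁻².
Gy = m²·s⁻².
So Gy⁻¹ = m⁻²·s².
Bq = s⁻¹.
So Bq⁻¹ = s.
Combining: H·Gy⁻¹·Bq⁻¹ = (kg·m²·s⁻²·A⁻²) · (m⁻²·s²) · s = kg·s·A⁻².

kg·s·A⁻²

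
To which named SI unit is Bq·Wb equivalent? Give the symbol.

V

Bq = 1/s = s⁻¹ (activity is decays per second).
Wb = V·s (flux: a volt is a weber per second),
    = kg·m²·s⁻²·A⁻¹.
Combining: Bq·Wb = s⁻¹ · (kg·m²·s⁻²·A⁻¹) = kg·m²·s⁻³·A⁻¹.
kg·m²·s⁻³·A⁻¹ is the base-SI form of the volt.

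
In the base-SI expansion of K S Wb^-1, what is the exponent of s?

5

S = kg⁻¹·m⁻²·s³·A².
Wb = kg·m²·s⁻²·A⁻¹.
So Wb⁻¹ = kg⁻¹·m⁻²·s²·A.
Combining: K·S·Wb⁻¹ = K · (kg⁻¹·m⁻²·s³·A²) · (kg⁻¹·m⁻²·s²·A) = kg⁻²·m⁻⁴·s⁵·A³·K.
The exponent of s is 5.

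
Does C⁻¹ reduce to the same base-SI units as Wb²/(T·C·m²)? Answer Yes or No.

No

Left side:
  C = A·s = s·A (charge = current × time).
  So C⁻¹ = s⁻¹·A⁻¹.
Right side:
  Wb = V·s (flux: a volt is a weber per second),
      = kg·m²·s⁻²·A⁻¹.
  So Wb² = kg²·m⁴·s⁻⁴·A⁻².
  T = Wb/m² (flux density = flux per area),
      = kg·s⁻²·A⁻¹.
  So T⁻¹ = kg⁻¹·s²·A.
  C = A·s = s·A (charge = current × time).
  So C⁻¹ = s⁻¹·A⁻¹.
  Combining: Wb²·T⁻¹·C⁻¹·m⁻² = (kg²·m⁴·s⁻⁴·A⁻²) · (kg⁻¹·s²·A) · (s⁻¹·A⁻¹) · m⁻² = kg·m²·s⁻³·A⁻².
Left is s⁻¹·A⁻¹; right is kg·m²·s⁻³·A⁻² — different.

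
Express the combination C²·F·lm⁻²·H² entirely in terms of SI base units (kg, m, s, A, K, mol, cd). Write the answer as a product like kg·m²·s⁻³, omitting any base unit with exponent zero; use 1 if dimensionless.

C = A·s = s·A (charge = current × time).
So C² = s²·A².
F = C/V (capacitance = charge per voltage),
    = A·s/(kg·m²·s⁻³·A⁻¹) (substituting C and V),
    = kg⁻¹·m⁻²·s⁴·A².
lm = cd·sr = cd (luminous flux; sr is dimensionless).
So lm⁻² = cd⁻².
H = Wb/A (inductance = flux per current),
    = kg·m²·s⁻²·A⁻².
So H² = kg²·m⁴·s⁻⁴·A⁻⁴.
Combining: C²·F·lm⁻²·H² = (s²·A²) · (kg⁻¹·m⁻²·s⁴·A²) · cd⁻² · (kg²·m⁴·s⁻⁴·A⁻⁴) = kg·m²·s²·cd⁻².

kg·m²·s²·cd⁻²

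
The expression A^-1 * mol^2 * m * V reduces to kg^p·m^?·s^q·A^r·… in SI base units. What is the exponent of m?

V = kg·m²·s⁻³·A⁻¹.
Combining: A⁻¹·mol²·m·V = A⁻¹ · mol² · m · (kg·m²·s⁻³·A⁻¹) = kg·m³·s⁻³·A⁻²·mol².
The exponent of m is 3.

3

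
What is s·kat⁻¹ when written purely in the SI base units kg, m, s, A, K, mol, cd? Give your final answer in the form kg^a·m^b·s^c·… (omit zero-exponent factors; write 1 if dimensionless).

kat = s⁻¹·mol.
So kat⁻¹ = s·mol⁻¹.
Combining: s·kat⁻¹ = s · (s·mol⁻¹) = s²·mol⁻¹.

s²·mol⁻¹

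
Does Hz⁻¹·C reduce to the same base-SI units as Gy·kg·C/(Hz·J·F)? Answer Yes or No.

No

Left side:
  Hz = s⁻¹.
  So Hz⁻¹ = s.
  C = s·A.
  Combining: Hz⁻¹·C = s · (s·A) = s²·A.
Right side:
  Gy = m²·s⁻².
  Hz = s⁻¹.
  So Hz⁻¹ = s.
  J = kg·m²·s⁻².
  So J⁻¹ = kg⁻¹·m⁻²·s².
  F = kg⁻¹·m⁻²·s⁴·A².
  So F⁻¹ = kg·m²·s⁻⁴·A⁻².
  C = s·A.
  Combining: Gy·Hz⁻¹·kg·J⁻¹·F⁻¹·C = (m²·s⁻²) · s · kg · (kg⁻¹·m⁻²·s²) · (kg·m²·s⁻⁴·A⁻²) · (s·A) = kg·m²·s⁻²·A⁻¹.
Left is s²·A; right is kg·m²·s⁻²·A⁻¹ — different.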